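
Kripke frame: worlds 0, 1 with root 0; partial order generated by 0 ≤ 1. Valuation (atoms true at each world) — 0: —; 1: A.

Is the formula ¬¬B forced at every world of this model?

Not every world: 0 ⊮ ¬¬B.
0 ⊮ ¬¬B since 0 is accessible from 0 and 0 ⊩ ¬B.
0 ⊩ ¬B: no world accessible from 0 forces B.

No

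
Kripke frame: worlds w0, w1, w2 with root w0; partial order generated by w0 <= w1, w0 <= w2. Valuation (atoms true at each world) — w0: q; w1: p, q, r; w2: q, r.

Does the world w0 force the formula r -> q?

w0 ||- r -> q: every world accessible from w0 that forces r (namely w1, w2) also forces q.

Yes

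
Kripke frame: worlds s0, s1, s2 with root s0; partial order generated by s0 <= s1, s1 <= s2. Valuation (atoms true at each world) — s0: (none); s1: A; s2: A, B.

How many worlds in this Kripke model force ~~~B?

s0: does not force it — s0 ||-/- ~~~B since s0 is accessible from s0 and s0 ||- ~~B.
s1: does not force it — s1 ||-/- ~~~B since s1 is accessible from s1 and s1 ||- ~~B.
s2: does not force it — s2 ||-/- ~~~B since s2 is accessible from s2 and s2 ||- ~~B.
Worlds forcing the formula: { }.

0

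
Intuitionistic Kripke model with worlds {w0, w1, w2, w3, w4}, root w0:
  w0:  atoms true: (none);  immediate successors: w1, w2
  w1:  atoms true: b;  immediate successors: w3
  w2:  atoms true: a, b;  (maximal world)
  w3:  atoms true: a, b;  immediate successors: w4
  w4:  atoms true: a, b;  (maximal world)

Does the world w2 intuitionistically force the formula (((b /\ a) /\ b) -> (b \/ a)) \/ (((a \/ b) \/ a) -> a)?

w2 ||- (((b /\ a) /\ b) -> (b \/ a)) \/ (((a \/ b) \/ a) -> a) via the disjunct ((b /\ a) /\ b) -> (b \/ a).

Yes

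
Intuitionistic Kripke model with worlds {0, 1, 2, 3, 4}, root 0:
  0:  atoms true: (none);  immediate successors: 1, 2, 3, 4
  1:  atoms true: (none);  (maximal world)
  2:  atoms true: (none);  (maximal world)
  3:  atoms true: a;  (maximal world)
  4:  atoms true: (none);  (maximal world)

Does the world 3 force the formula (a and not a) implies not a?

Yes

3 forces (a and not a) implies not a vacuously: no world accessible from 3 forces the antecedent a and not a.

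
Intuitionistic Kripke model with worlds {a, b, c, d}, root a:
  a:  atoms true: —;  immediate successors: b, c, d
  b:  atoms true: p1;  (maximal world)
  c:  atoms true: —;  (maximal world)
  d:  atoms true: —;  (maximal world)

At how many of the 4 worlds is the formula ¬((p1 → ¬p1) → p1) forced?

2

a: does not force it — a ⊮ ¬((p1 → ¬p1) → p1) since b is accessible from a and b ⊩ (p1 → ¬p1) → p1.
b: does not force it.
c: forces it.
d: forces it.
Worlds forcing the formula: {c, d}.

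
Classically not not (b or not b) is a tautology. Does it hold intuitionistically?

This is the double negation of excluded middle, which is intuitionistically derivable.
Assuming not (b or not b): from b we'd get b or not b, so not b; but then b or not b again — contradiction. Hence not not (b or not b).

Yes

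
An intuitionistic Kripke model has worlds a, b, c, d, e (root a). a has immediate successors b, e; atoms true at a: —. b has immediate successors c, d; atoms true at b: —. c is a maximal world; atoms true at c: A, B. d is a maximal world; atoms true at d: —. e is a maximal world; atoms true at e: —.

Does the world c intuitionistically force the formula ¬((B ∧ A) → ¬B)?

c ⊩ ¬((B ∧ A) → ¬B): no world accessible from c forces (B ∧ A) → ¬B.

Yes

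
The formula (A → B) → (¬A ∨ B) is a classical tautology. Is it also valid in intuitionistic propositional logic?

No

This is the material-implication-as-disjunction principle, which is not intuitionistically valid.
A Kripke countermodel: worlds s0, s1; order generated by s0 ≤ s1; atoms true at each world — s0:{}; s1:{A,B}.
s0 ⊮ (A → B) → (¬A ∨ B): already at s0 itself, s0 ⊩ A → B but s0 ⊮ ¬A ∨ B.
s0 ⊮ ¬A ∨ B: neither disjunct is forced at s0.
s0 ⊮ ¬A since s1 is accessible from s0 and s1 ⊩ A.
So the root s0 does not force the formula.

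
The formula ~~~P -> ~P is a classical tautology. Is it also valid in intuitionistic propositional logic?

This is triple-negation reduction, which is intuitionistically derivable.
Assume ~~~P and suppose P. Then ~~P (double-negation introduction), contradicting ~~~P. So ~P.

Yes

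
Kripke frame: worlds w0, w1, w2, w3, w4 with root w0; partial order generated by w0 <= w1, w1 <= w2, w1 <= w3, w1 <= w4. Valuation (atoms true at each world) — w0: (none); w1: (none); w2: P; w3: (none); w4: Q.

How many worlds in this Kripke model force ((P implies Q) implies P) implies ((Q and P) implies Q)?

5

w0: forces it.
w1: forces it.
w2: forces it.
w3: forces it.
w4: forces it.
Worlds forcing the formula: {w0, w1, w2, w3, w4}.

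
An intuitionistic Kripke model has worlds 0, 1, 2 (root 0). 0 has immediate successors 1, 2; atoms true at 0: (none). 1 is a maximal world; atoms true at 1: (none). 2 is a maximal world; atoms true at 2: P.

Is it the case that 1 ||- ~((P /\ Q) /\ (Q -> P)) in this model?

Yes

1 ||- ~((P /\ Q) /\ (Q -> P)): no world accessible from 1 forces (P /\ Q) /\ (Q -> P).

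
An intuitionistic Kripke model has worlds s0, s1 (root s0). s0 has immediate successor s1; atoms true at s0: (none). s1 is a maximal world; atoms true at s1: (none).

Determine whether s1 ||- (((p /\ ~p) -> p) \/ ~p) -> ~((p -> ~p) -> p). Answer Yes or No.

s1 ||- (((p /\ ~p) -> p) \/ ~p) -> ~((p -> ~p) -> p): every world accessible from s1 that forces ((p /\ ~p) -> p) \/ ~p (namely s1) also forces ~((p -> ~p) -> p).

Yes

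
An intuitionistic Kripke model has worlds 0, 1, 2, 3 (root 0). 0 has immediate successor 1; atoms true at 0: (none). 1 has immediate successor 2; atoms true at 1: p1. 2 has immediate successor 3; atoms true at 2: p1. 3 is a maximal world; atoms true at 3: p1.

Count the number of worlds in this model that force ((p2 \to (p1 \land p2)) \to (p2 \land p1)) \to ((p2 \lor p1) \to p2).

0: forces it.
1: forces it.
2: forces it.
3: forces it.
Worlds forcing the formula: {0, 1, 2, 3}.

4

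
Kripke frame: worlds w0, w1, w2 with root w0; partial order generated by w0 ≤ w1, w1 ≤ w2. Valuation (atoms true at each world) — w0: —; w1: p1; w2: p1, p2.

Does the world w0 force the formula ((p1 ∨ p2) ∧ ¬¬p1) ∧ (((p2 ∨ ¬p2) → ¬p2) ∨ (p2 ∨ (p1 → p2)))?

w0 ⊮ ((p1 ∨ p2) ∧ ¬¬p1) ∧ (((p2 ∨ ¬p2) → ¬p2) ∨ (p2 ∨ (p1 → p2))) since w0 fails (p1 ∨ p2) ∧ ¬¬p1.

No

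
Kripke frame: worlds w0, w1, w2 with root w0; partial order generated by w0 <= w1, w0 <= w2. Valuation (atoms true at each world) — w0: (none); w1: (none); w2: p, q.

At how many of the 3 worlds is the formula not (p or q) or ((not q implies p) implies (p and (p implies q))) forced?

w0: forces it.
w1: forces it.
w2: forces it.
Worlds forcing the formula: {w0, w1, w2}.

3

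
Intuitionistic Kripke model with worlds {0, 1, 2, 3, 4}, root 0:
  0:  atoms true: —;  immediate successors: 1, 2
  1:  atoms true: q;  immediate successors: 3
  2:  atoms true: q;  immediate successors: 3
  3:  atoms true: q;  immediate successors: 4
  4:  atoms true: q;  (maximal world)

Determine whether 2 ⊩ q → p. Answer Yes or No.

2 ⊮ q → p: already at 2 itself, 2 ⊩ q but 2 ⊮ p.
2 lacks atom p, so 2 ⊮ p.

No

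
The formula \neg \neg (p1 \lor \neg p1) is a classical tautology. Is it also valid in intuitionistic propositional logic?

Yes

This is the double negation of excluded middle, which is intuitionistically derivable.
Assuming \neg (p1 \lor \neg p1): from p1 we'd get p1 \lor \neg p1, so \neg p1; but then p1 \lor \neg p1 again — contradiction. Hence \neg \neg (p1 \lor \neg p1).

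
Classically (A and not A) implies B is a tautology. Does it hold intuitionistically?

This is an instance of ex falso quodlibet, which is intuitionistically derivable.
No world can force both A and not A, so the antecedent A and not A is never forced and the implication holds vacuously at every world.

Yes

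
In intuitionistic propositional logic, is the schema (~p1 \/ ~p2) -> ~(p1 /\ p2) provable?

This is a constructively valid De Morgan direction (disjunction of negations to negated conjunction), which is intuitionistically derivable.
If ~p1 holds at a world then no accessible world forces p1, hence none forces p1 /\ p2; likewise for ~p2.

Yes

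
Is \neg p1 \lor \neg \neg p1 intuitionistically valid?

No

This is the weak law of excluded middle, which is not intuitionistically valid.
A Kripke countermodel: worlds 0, 1, 2; order generated by 0 \le 1, 0 \le 2; atoms true at each world — 0:{}; 1:{p1}; 2:{}.
0 \nVdash \neg p1 \lor \neg \neg p1: neither disjunct is forced at 0.
0 \nVdash \neg p1 since 1 is accessible from 0 and 1 \Vdash p1.
So the root 0 does not force the formula.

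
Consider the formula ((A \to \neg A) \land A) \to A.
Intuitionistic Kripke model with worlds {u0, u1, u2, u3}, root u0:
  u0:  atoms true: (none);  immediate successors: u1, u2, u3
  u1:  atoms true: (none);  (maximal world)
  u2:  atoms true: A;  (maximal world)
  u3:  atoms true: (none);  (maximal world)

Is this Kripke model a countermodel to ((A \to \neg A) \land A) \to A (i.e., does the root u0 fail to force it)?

u0 \Vdash ((A \to \neg A) \land A) \to A vacuously: no world accessible from u0 forces the antecedent (A \to \neg A) \land A.
So the root u0 forces ((A \to \neg A) \land A) \to A; the model is not a countermodel.

No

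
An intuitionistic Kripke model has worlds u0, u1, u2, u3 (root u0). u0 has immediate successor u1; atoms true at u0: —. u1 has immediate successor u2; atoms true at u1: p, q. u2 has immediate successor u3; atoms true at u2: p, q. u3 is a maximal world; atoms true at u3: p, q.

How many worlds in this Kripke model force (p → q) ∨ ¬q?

u0: forces it.
u1: forces it.
u2: forces it.
u3: forces it.
Worlds forcing the formula: {u0, u1, u2, u3}.

4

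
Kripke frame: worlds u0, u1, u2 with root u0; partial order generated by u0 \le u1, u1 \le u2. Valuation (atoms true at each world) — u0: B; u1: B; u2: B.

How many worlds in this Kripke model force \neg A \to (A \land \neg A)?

0

u0: does not force it — u0 \nVdash \neg A \to (A \land \neg A): already at u0 itself, u0 \Vdash \neg A but u0 \nVdash A \land \neg A.
u1: does not force it — u1 \nVdash \neg A \to (A \land \neg A): already at u1 itself, u1 \Vdash \neg A but u1 \nVdash A \land \neg A.
u2: does not force it.
Worlds forcing the formula: { }.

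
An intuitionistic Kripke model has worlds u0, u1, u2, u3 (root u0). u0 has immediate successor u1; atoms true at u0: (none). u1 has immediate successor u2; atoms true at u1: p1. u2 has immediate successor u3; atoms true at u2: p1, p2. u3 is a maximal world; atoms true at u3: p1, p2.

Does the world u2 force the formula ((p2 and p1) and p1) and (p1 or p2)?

u2 forces ((p2 and p1) and p1) and (p1 or p2) since u2 forces both conjuncts.

Yes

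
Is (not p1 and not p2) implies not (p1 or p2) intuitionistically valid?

This is a constructively valid De Morgan direction (conjunction of negations to negated disjunction), which is intuitionistically derivable.
If both not p1 and not p2 hold at a world, no accessible world forces p1 or forces p2, so none forces p1 or p2.

Yes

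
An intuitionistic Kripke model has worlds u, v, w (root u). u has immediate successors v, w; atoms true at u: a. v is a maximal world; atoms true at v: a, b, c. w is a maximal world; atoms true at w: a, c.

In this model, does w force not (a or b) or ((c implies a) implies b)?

No

w does not force not (a or b) or ((c implies a) implies b): neither disjunct is forced at w.
w does not force not (a or b) since w is accessible from w and w forces a or b.
w forces a or b via the disjunct a.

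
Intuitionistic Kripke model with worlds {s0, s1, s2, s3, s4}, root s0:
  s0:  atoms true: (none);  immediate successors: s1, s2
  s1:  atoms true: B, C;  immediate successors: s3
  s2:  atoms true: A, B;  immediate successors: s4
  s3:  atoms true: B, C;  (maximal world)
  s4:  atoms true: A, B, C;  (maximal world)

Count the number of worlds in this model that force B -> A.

2

s0: does not force it — s0 ||-/- B -> A: at the accessible world s1, s1 ||- B but s1 ||-/- A.
s1: does not force it.
s2: forces it.
s3: does not force it.
s4: forces it.
Worlds forcing the formula: {s2, s4}.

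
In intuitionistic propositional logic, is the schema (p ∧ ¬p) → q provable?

Yes

This is an instance of ex falso quodlibet, which is intuitionistically derivable.
No world can force both p and ¬p, so the antecedent p ∧ ¬p is never forced and the implication holds vacuously at every world.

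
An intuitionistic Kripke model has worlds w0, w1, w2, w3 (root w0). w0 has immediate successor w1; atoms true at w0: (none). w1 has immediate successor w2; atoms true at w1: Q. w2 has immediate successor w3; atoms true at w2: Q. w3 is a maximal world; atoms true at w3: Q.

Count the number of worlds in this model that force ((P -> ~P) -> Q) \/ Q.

w0: does not force it — w0 ||-/- ((P -> ~P) -> Q) \/ Q: neither disjunct is forced at w0.
w1: forces it.
w2: forces it.
w3: forces it.
Worlds forcing the formula: {w1, w2, w3}.

3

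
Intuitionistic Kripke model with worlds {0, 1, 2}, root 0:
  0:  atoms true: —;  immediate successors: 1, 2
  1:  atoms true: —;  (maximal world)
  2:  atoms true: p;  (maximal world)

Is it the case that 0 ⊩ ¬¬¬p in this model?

0 ⊮ ¬¬¬p since 2 is accessible from 0 and 2 ⊩ ¬¬p.
2 ⊩ ¬¬p: no world accessible from 2 forces ¬p.

No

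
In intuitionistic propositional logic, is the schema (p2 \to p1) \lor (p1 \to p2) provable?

This is the Gödel–Dummett linearity axiom, which is not intuitionistically valid.
A Kripke countermodel: worlds u, v, w; order generated by u \le v, u \le w; atoms true at each world — u:{}; v:{p2}; w:{p1}.
u \nVdash (p2 \to p1) \lor (p1 \to p2): neither disjunct is forced at u.
u \nVdash p2 \to p1: at the accessible world v, v \Vdash p2 but v \nVdash p1.
v lacks atom p1, so v \nVdash p1.
So the root u does not force the formula.

No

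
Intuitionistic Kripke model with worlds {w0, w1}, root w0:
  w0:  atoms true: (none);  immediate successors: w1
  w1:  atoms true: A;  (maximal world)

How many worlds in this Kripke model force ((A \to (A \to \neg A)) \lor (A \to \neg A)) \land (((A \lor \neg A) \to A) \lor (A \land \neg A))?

0

w0: does not force it — w0 \nVdash ((A \to (A \to \neg A)) \lor (A \to \neg A)) \land (((A \lor \neg A) \to A) \lor (A \land \neg A)) since w0 fails (A \to (A \to \neg A)) \lor (A \to \neg A).
w1: does not force it — w1 \nVdash ((A \to (A \to \neg A)) \lor (A \to \neg A)) \land (((A \lor \neg A) \to A) \lor (A \land \neg A)) since w1 fails (A \to (A \to \neg A)) \lor (A \to \neg A).
Worlds forcing the formula: { }.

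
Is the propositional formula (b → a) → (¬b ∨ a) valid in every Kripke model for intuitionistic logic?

No

This is the material-implication-as-disjunction principle, which is not intuitionistically valid.
A Kripke countermodel: worlds 0, 1; order generated by 0 ≤ 1; atoms true at each world — 0:{}; 1:{a,b}.
0 ⊮ (b → a) → (¬b ∨ a): already at 0 itself, 0 ⊩ b → a but 0 ⊮ ¬b ∨ a.
0 ⊮ ¬b ∨ a: neither disjunct is forced at 0.
0 ⊮ ¬b since 1 is accessible from 0 and 1 ⊩ b.
So the root 0 does not force the formula.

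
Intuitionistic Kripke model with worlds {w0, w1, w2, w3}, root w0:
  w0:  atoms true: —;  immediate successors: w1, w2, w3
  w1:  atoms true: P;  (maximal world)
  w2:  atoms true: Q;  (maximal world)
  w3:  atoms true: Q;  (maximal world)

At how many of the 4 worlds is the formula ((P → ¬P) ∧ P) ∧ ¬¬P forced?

w0: does not force it — w0 ⊮ ((P → ¬P) ∧ P) ∧ ¬¬P since w0 fails (P → ¬P) ∧ P.
w1: does not force it — w1 ⊮ ((P → ¬P) ∧ P) ∧ ¬¬P since w1 fails (P → ¬P) ∧ P.
w2: does not force it.
w3: does not force it.
Worlds forcing the formula: { }.

0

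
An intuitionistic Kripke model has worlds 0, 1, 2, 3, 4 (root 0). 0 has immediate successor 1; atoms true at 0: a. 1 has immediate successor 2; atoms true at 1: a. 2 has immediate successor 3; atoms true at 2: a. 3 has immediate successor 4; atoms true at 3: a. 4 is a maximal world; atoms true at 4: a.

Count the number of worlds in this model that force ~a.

0

0: does not force it — 0 ||-/- ~a since 0 is accessible from 0 and 0 ||- a.
1: does not force it.
2: does not force it.
3: does not force it.
4: does not force it.
Worlds forcing the formula: { }.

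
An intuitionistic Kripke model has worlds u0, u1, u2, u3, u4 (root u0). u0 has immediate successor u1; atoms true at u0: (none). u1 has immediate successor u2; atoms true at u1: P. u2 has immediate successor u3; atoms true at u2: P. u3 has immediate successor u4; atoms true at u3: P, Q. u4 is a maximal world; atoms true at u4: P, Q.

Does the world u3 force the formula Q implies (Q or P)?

u3 forces Q implies (Q or P): every world accessible from u3 that forces Q (namely u3, u4) also forces Q or P.

Yes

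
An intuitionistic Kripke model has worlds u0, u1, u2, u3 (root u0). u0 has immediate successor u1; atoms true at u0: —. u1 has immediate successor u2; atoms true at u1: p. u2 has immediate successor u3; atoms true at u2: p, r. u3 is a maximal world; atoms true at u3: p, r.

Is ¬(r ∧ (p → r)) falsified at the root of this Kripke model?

Yes

u0 ⊮ ¬(r ∧ (p → r)) since u2 is accessible from u0 and u2 ⊩ r ∧ (p → r).
u2 ⊩ r ∧ (p → r) since u2 forces both conjuncts.
So the root u0 does not force ¬(r ∧ (p → r)); the model is a countermodel.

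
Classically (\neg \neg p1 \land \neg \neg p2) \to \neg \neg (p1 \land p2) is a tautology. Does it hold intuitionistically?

Yes

This is the distribution of double negation over conjunction, which is intuitionistically derivable.
Assume \neg \neg p1, \neg \neg p2, and \neg (p1 \land p2). From p1 we'd get \neg p2 (since p1 \land p2 is refuted), contradicting \neg \neg p2; so \neg p1, contradicting \neg \neg p1.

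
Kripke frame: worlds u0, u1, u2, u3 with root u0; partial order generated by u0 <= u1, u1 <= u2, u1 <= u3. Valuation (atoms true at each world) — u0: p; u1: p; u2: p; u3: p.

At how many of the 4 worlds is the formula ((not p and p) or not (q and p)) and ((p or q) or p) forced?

u0: forces it.
u1: forces it.
u2: forces it.
u3: forces it.
Worlds forcing the formula: {u0, u1, u2, u3}.

4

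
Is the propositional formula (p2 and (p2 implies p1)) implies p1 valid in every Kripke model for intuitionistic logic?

Yes

This is modus ponens in implicational form, which is intuitionistically derivable.
If a world forces p2 and p2 implies p1, then applying the implication at that world (which is accessible from itself) gives p1.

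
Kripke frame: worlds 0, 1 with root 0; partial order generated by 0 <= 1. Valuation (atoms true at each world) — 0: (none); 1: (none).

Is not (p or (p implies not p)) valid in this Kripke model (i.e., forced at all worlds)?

Not every world: 0 does not force not (p or (p implies not p)).
0 does not force not (p or (p implies not p)) since 0 is accessible from 0 and 0 forces p or (p implies not p).
0 forces p or (p implies not p) via the disjunct p implies not p.

No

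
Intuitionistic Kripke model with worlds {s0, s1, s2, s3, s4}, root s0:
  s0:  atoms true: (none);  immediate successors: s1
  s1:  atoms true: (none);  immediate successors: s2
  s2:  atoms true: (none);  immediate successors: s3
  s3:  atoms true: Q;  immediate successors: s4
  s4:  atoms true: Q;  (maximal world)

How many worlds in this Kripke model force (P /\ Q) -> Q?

s0: forces it.
s1: forces it.
s2: forces it.
s3: forces it.
s4: forces it.
Worlds forcing the formula: {s0, s1, s2, s3, s4}.

5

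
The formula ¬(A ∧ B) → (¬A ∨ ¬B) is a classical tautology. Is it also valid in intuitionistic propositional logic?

No

This is the constructively invalid direction of De Morgan's law for conjunction, which is not intuitionistically valid.
A Kripke countermodel: worlds u0, u1, u2; order generated by u0 ≤ u1, u0 ≤ u2; atoms true at each world — u0:{}; u1:{A}; u2:{B}.
u0 ⊮ ¬(A ∧ B) → (¬A ∨ ¬B): already at u0 itself, u0 ⊩ ¬(A ∧ B) but u0 ⊮ ¬A ∨ ¬B.
u0 ⊮ ¬A ∨ ¬B: neither disjunct is forced at u0.
u0 ⊮ ¬A since u1 is accessible from u0 and u1 ⊩ A.
So the root u0 does not force the formula.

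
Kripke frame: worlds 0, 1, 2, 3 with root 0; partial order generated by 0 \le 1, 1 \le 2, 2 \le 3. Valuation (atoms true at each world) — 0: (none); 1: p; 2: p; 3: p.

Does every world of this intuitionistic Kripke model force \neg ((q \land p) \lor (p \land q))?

Yes

0 \Vdash \neg ((q \land p) \lor (p \land q)): no world accessible from 0 forces (q \land p) \lor (p \land q).
Since the root 0 forces \neg ((q \land p) \lor (p \land q)) and forcing is persistent (monotone upward), every world forces it.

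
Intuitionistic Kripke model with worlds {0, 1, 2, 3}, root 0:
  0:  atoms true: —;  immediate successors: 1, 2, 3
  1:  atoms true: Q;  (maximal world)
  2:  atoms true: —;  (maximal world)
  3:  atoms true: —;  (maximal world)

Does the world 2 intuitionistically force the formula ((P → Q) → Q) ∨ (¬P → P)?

No

2 ⊮ ((P → Q) → Q) ∨ (¬P → P): neither disjunct is forced at 2.
2 ⊮ (P → Q) → Q: already at 2 itself, 2 ⊩ P → Q but 2 ⊮ Q.
2 lacks atom Q, so 2 ⊮ Q.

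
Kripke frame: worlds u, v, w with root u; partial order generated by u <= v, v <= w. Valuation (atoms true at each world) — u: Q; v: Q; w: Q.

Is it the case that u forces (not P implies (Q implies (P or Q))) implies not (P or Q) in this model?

No

u does not force (not P implies (Q implies (P or Q))) implies not (P or Q): already at u itself, u forces not P implies (Q implies (P or Q)) but u does not force not (P or Q).
u does not force not (P or Q) since u is accessible from u and u forces P or Q.
u forces P or Q via the disjunct Q.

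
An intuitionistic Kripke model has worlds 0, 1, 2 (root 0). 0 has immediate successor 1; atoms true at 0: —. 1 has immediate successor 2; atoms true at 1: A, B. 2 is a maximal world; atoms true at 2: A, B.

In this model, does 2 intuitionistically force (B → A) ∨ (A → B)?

Yes

2 ⊩ (B → A) ∨ (A → B) via the disjunct B → A.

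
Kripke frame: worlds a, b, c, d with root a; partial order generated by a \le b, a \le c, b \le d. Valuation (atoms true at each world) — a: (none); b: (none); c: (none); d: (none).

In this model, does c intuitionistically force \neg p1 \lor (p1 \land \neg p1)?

c \Vdash \neg p1 \lor (p1 \land \neg p1) via the disjunct \neg p1.

Yes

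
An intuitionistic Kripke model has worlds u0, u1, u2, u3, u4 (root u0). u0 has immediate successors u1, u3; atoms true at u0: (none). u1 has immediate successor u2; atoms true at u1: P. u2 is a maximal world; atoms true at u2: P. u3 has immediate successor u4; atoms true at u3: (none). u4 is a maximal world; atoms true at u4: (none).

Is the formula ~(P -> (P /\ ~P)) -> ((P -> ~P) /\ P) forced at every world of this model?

Not every world: u0 ||-/- ~(P -> (P /\ ~P)) -> ((P -> ~P) /\ P).
u0 ||-/- ~(P -> (P /\ ~P)) -> ((P -> ~P) /\ P): at the accessible world u1, u1 ||- ~(P -> (P /\ ~P)) but u1 ||-/- (P -> ~P) /\ P.
u1 ||-/- (P -> ~P) /\ P since u1 fails P -> ~P.

No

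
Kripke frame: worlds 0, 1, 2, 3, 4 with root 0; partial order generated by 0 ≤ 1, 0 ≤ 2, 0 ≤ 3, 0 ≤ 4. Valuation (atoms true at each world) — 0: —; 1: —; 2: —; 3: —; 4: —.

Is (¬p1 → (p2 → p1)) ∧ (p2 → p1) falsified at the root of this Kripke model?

No

0 ⊩ (¬p1 → (p2 → p1)) ∧ (p2 → p1) since 0 forces both conjuncts.
So the root 0 forces (¬p1 → (p2 → p1)) ∧ (p2 → p1); the model is not a countermodel.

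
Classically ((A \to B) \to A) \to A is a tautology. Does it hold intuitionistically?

This is Peirce's law, which is not intuitionistically valid.
A Kripke countermodel: worlds a, b; order generated by a \le b; atoms true at each world — a:{}; b:{A}.
a \nVdash ((A \to B) \to A) \to A: already at a itself, a \Vdash (A \to B) \to A but a \nVdash A.
a lacks atom A, so a \nVdash A.
So the root a does not force the formula.

No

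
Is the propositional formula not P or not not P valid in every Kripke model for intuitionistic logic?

This is the weak law of excluded middle, which is not intuitionistically valid.
A Kripke countermodel: worlds w0, w1, w2; order generated by w0 <= w1, w0 <= w2; atoms true at each world — w0:{}; w1:{P}; w2:{}.
w0 does not force not P or not not P: neither disjunct is forced at w0.
w0 does not force not P since w1 is accessible from w0 and w1 forces P.
So the root w0 does not force the formula.

No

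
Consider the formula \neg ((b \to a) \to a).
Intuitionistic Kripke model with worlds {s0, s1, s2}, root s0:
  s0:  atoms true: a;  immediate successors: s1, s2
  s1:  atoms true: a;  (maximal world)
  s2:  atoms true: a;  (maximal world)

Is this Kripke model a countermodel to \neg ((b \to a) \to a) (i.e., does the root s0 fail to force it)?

Yes

s0 \nVdash \neg ((b \to a) \to a) since s0 is accessible from s0 and s0 \Vdash (b \to a) \to a.
s0 \Vdash (b \to a) \to a: every world accessible from s0 that forces b \to a (namely s0, s1, s2) also forces a.
So the root s0 does not force \neg ((b \to a) \to a); the model is a countermodel.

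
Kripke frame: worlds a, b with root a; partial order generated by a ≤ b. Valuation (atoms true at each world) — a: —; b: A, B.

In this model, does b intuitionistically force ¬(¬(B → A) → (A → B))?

No

b ⊮ ¬(¬(B → A) → (A → B)) since b is accessible from b and b ⊩ ¬(B → A) → (A → B).
b ⊩ ¬(B → A) → (A → B) vacuously: no world accessible from b forces the antecedent ¬(B → A).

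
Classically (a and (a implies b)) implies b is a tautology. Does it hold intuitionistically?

This is modus ponens in implicational form, which is intuitionistically derivable.
If a world forces a and a implies b, then applying the implication at that world (which is accessible from itself) gives b.

Yes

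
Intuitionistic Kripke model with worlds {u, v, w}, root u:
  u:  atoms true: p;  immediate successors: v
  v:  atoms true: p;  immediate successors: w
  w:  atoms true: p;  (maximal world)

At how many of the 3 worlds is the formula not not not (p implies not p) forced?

u: forces it.
v: forces it.
w: forces it.
Worlds forcing the formula: {u, v, w}.

3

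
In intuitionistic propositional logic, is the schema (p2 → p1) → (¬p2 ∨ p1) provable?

No

This is the material-implication-as-disjunction principle, which is not intuitionistically valid.
A Kripke countermodel: worlds w0, w1; order generated by w0 ≤ w1; atoms true at each world — w0:{}; w1:{p1,p2}.
w0 ⊮ (p2 → p1) → (¬p2 ∨ p1): already at w0 itself, w0 ⊩ p2 → p1 but w0 ⊮ ¬p2 ∨ p1.
w0 ⊮ ¬p2 ∨ p1: neither disjunct is forced at w0.
w0 ⊮ ¬p2 since w1 is accessible from w0 and w1 ⊩ p2.
So the root w0 does not force the formula.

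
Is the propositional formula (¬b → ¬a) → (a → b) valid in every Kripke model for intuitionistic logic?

No

This is the converse of contraposition, which is not intuitionistically valid.
A Kripke countermodel: worlds w0, w1; order generated by w0 ≤ w1; atoms true at each world — w0:{a}; w1:{a,b}.
w0 ⊮ (¬b → ¬a) → (a → b): already at w0 itself, w0 ⊩ ¬b → ¬a but w0 ⊮ a → b.
w0 ⊮ a → b: already at w0 itself, w0 ⊩ a but w0 ⊮ b.
w0 lacks atom b, so w0 ⊮ b.
So the root w0 does not force the formula.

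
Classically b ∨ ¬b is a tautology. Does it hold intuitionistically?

No

This is the law of excluded middle, which is not intuitionistically valid.
A Kripke countermodel: worlds s0, s1; order generated by s0 ≤ s1; atoms true at each world — s0:{}; s1:{b}.
s0 ⊮ b ∨ ¬b: neither disjunct is forced at s0.
s0 lacks atom b, so s0 ⊮ b.
So the root s0 does not force the formula.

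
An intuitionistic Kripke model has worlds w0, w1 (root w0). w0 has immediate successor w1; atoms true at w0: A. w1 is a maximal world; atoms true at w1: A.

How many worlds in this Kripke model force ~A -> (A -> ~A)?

w0: forces it.
w1: forces it.
Worlds forcing the formula: {w0, w1}.

2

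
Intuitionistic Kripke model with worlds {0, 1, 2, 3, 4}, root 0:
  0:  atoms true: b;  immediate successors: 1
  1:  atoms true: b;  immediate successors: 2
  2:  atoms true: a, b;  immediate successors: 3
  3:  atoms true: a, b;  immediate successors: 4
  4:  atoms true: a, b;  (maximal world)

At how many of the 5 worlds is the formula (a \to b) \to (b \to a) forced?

0: does not force it — 0 \nVdash (a \to b) \to (b \to a): already at 0 itself, 0 \Vdash a \to b but 0 \nVdash b \to a.
1: does not force it.
2: forces it.
3: forces it.
4: forces it.
Worlds forcing the formula: {2, 3, 4}.

3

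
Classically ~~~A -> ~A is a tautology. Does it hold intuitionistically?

Yes

This is triple-negation reduction, which is intuitionistically derivable.
Assume ~~~A and suppose A. Then ~~A (double-negation introduction), contradicting ~~~A. So ~A.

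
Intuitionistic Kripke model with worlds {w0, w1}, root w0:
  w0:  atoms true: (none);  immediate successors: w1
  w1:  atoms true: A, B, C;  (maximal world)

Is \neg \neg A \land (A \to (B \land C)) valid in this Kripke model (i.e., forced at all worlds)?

Yes

w0 \Vdash \neg \neg A \land (A \to (B \land C)) since w0 forces both conjuncts.
Since the root w0 forces \neg \neg A \land (A \to (B \land C)) and forcing is persistent (monotone upward), every world forces it.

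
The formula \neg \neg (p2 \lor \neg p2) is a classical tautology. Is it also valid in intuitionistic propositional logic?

This is the double negation of excluded middle, which is intuitionistically derivable.
Assuming \neg (p2 \lor \neg p2): from p2 we'd get p2 \lor \neg p2, so \neg p2; but then p2 \lor \neg p2 again — contradiction. Hence \neg \neg (p2 \lor \neg p2).

Yes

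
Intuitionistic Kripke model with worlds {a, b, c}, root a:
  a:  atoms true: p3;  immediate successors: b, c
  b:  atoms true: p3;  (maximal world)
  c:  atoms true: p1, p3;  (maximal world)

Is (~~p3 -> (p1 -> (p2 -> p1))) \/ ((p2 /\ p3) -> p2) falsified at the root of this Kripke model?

a ||- (~~p3 -> (p1 -> (p2 -> p1))) \/ ((p2 /\ p3) -> p2) via the disjunct ~~p3 -> (p1 -> (p2 -> p1)).
So the root a forces (~~p3 -> (p1 -> (p2 -> p1))) \/ ((p2 /\ p3) -> p2); the model is not a countermodel.

No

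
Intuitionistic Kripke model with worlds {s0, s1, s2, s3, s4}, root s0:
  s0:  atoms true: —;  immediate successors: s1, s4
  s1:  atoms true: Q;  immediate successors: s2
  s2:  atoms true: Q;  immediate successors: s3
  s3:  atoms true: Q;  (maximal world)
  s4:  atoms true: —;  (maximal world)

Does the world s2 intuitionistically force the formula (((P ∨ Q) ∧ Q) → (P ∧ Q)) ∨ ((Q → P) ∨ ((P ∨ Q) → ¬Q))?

s2 ⊮ (((P ∨ Q) ∧ Q) → (P ∧ Q)) ∨ ((Q → P) ∨ ((P ∨ Q) → ¬Q)): neither disjunct is forced at s2.
s2 ⊮ ((P ∨ Q) ∧ Q) → (P ∧ Q): already at s2 itself, s2 ⊩ (P ∨ Q) ∧ Q but s2 ⊮ P ∧ Q.
s2 ⊮ P ∧ Q since s2 fails P.

No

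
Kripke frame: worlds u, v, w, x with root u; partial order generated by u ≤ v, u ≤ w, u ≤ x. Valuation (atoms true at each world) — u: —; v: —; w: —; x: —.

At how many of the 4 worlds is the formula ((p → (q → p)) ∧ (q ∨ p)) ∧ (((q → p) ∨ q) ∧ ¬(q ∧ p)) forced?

u: does not force it — u ⊮ ((p → (q → p)) ∧ (q ∨ p)) ∧ (((q → p) ∨ q) ∧ ¬(q ∧ p)) since u fails (p → (q → p)) ∧ (q ∨ p).
v: does not force it — v ⊮ ((p → (q → p)) ∧ (q ∨ p)) ∧ (((q → p) ∨ q) ∧ ¬(q ∧ p)) since v fails (p → (q → p)) ∧ (q ∨ p).
w: does not force it.
x: does not force it.
Worlds forcing the formula: { }.

0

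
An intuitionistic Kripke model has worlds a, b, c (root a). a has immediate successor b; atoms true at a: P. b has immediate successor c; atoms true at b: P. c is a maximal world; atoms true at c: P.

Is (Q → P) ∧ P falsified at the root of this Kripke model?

No

a ⊩ (Q → P) ∧ P since a forces both conjuncts.
So the root a forces (Q → P) ∧ P; the model is not a countermodel.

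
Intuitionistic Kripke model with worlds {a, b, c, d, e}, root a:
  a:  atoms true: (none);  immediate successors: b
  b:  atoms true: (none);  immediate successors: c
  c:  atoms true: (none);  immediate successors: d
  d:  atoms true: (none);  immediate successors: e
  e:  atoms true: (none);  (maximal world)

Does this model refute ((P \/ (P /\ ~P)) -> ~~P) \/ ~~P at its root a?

a ||- ((P \/ (P /\ ~P)) -> ~~P) \/ ~~P via the disjunct (P \/ (P /\ ~P)) -> ~~P.
So the root a forces ((P \/ (P /\ ~P)) -> ~~P) \/ ~~P; the model is not a countermodel.

No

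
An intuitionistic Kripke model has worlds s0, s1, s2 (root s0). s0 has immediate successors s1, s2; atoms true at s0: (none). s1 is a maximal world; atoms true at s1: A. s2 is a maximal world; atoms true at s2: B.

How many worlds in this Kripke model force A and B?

0

s0: does not force it — s0 does not force A and B since s0 fails A.
s1: does not force it.
s2: does not force it.
Worlds forcing the formula: { }.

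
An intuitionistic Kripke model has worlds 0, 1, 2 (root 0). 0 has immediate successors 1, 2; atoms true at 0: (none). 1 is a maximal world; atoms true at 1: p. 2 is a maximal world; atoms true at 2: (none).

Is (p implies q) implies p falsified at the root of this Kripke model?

Yes

0 does not force (p implies q) implies p: at the accessible world 2, 2 forces p implies q but 2 does not force p.
2 lacks atom p, so 2 does not force p.
So the root 0 does not force (p implies q) implies p; the model is a countermodel.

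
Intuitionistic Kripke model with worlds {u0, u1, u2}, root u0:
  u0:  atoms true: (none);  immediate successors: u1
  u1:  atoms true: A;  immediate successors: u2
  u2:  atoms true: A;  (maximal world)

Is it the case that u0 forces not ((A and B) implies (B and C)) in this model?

No

u0 does not force not ((A and B) implies (B and C)) since u0 is accessible from u0 and u0 forces (A and B) implies (B and C).
u0 forces (A and B) implies (B and C) vacuously: no world accessible from u0 forces the antecedent A and B.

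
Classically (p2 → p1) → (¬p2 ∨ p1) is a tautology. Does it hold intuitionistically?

This is the material-implication-as-disjunction principle, which is not intuitionistically valid.
A Kripke countermodel: worlds s0, s1; order generated by s0 ≤ s1; atoms true at each world — s0:{}; s1:{p1,p2}.
s0 ⊮ (p2 → p1) → (¬p2 ∨ p1): already at s0 itself, s0 ⊩ p2 → p1 but s0 ⊮ ¬p2 ∨ p1.
s0 ⊮ ¬p2 ∨ p1: neither disjunct is forced at s0.
s0 ⊮ ¬p2 since s1 is accessible from s0 and s1 ⊩ p2.
So the root s0 does not force the formula.

No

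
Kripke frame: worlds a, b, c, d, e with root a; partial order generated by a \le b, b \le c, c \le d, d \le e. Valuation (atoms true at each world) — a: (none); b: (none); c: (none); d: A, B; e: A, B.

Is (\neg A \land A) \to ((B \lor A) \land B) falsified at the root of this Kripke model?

No

a \Vdash (\neg A \land A) \to ((B \lor A) \land B) vacuously: no world accessible from a forces the antecedent \neg A \land A.
So the root a forces (\neg A \land A) \to ((B \lor A) \land B); the model is not a countermodel.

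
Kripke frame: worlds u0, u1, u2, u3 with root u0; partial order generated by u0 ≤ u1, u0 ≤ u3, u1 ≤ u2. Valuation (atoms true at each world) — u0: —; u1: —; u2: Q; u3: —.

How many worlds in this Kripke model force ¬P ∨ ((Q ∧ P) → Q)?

4

u0: forces it.
u1: forces it.
u2: forces it.
u3: forces it.
Worlds forcing the formula: {u0, u1, u2, u3}.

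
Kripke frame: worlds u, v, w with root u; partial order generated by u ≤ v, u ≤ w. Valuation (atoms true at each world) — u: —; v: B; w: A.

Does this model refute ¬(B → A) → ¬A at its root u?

u ⊩ ¬(B → A) → ¬A: every world accessible from u that forces ¬(B → A) (namely v) also forces ¬A.
So the root u forces ¬(B → A) → ¬A; the model is not a countermodel.

No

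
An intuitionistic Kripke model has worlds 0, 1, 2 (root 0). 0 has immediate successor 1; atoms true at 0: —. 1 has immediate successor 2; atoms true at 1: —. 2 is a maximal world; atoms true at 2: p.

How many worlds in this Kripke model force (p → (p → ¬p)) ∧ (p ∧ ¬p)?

0

0: does not force it — 0 ⊮ (p → (p → ¬p)) ∧ (p ∧ ¬p) since 0 fails p → (p → ¬p).
1: does not force it — 1 ⊮ (p → (p → ¬p)) ∧ (p ∧ ¬p) since 1 fails p → (p → ¬p).
2: does not force it.
Worlds forcing the formula: { }.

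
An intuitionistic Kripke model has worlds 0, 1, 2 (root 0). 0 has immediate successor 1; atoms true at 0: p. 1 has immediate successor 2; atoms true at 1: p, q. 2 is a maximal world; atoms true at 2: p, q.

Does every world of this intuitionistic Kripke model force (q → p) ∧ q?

Not every world: 0 ⊮ (q → p) ∧ q.
0 ⊮ (q → p) ∧ q since 0 fails q.

No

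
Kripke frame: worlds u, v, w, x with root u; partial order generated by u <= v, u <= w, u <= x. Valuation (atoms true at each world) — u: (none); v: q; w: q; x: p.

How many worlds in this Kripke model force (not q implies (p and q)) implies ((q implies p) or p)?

1

u: does not force it — u does not force (not q implies (p and q)) implies ((q implies p) or p): at the accessible world v, v forces not q implies (p and q) but v does not force (q implies p) or p.
v: does not force it — v does not force (not q implies (p and q)) implies ((q implies p) or p): already at v itself, v forces not q implies (p and q) but v does not force (q implies p) or p.
w: does not force it — w does not force (not q implies (p and q)) implies ((q implies p) or p): already at w itself, w forces not q implies (p and q) but w does not force (q implies p) or p.
x: forces it.
Worlds forcing the formula: {x}.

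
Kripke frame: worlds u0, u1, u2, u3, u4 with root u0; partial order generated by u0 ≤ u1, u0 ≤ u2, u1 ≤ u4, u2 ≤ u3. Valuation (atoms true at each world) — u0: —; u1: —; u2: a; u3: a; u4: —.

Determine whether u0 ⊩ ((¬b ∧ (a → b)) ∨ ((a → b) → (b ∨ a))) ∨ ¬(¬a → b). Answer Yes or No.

u0 ⊮ ((¬b ∧ (a → b)) ∨ ((a → b) → (b ∨ a))) ∨ ¬(¬a → b): neither disjunct is forced at u0.
u0 ⊮ (¬b ∧ (a → b)) ∨ ((a → b) → (b ∨ a)): neither disjunct is forced at u0.
u0 ⊮ ¬b ∧ (a → b) since u0 fails a → b.

No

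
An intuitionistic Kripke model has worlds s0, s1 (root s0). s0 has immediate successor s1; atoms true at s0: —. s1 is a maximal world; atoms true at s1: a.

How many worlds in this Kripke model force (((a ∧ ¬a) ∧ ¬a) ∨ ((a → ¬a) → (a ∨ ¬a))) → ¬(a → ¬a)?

s0: forces it.
s1: forces it.
Worlds forcing the formula: {s0, s1}.

2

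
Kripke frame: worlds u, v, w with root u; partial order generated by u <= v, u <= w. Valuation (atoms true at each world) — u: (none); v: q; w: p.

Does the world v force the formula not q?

v does not force not q since v is accessible from v and v forces q.

No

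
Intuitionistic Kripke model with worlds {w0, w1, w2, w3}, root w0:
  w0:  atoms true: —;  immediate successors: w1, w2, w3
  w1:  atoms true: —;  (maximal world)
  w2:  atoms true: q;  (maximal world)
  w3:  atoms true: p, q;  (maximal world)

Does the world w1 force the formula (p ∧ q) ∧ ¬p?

w1 ⊮ (p ∧ q) ∧ ¬p since w1 fails p ∧ q.

No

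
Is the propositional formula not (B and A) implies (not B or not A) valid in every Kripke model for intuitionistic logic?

No

This is the constructively invalid direction of De Morgan's law for conjunction, which is not intuitionistically valid.
A Kripke countermodel: worlds u0, u1, u2; order generated by u0 <= u1, u0 <= u2; atoms true at each world — u0:{}; u1:{B}; u2:{A}.
u0 does not force not (B and A) implies (not B or not A): already at u0 itself, u0 forces not (B and A) but u0 does not force not B or not A.
u0 does not force not B or not A: neither disjunct is forced at u0.
u0 does not force not B since u1 is accessible from u0 and u1 forces B.
So the root u0 does not force the formula.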